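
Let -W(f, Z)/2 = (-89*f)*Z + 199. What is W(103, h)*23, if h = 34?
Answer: 14328034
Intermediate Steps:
W(f, Z) = -398 + 178*Z*f (W(f, Z) = -2*((-89*f)*Z + 199) = -2*(-89*Z*f + 199) = -2*(199 - 89*Z*f) = -398 + 178*Z*f)
W(103, h)*23 = (-398 + 178*34*103)*23 = (-398 + 623356)*23 = 622958*23 = 14328034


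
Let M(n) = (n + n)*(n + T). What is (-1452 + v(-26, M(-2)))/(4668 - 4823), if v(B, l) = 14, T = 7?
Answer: 1438/155 ≈ 9.2774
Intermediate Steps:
M(n) = 2*n*(7 + n) (M(n) = (n + n)*(n + 7) = (2*n)*(7 + n) = 2*n*(7 + n))
(-1452 + v(-26, M(-2)))/(4668 - 4823) = (-1452 + 14)/(4668 - 4823) = -1438/(-155) = -1438*(-1/155) = 1438/155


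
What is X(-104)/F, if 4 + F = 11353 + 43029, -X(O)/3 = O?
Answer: 52/9063 ≈ 0.0057376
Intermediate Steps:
X(O) = -3*O
F = 54378 (F = -4 + (11353 + 43029) = -4 + 54382 = 54378)
X(-104)/F = -3*(-104)/54378 = 312*(1/54378) = 52/9063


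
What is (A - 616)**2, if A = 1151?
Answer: 286225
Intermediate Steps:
(A - 616)**2 = (1151 - 616)**2 = 535**2 = 286225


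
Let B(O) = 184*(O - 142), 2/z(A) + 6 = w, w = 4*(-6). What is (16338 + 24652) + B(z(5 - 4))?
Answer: 222746/15 ≈ 14850.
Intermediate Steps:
w = -24
z(A) = -1/15 (z(A) = 2/(-6 - 24) = 2/(-30) = 2*(-1/30) = -1/15)
B(O) = -26128 + 184*O (B(O) = 184*(-142 + O) = -26128 + 184*O)
(16338 + 24652) + B(z(5 - 4)) = (16338 + 24652) + (-26128 + 184*(-1/15)) = 40990 + (-26128 - 184/15) = 40990 - 392104/15 = 222746/15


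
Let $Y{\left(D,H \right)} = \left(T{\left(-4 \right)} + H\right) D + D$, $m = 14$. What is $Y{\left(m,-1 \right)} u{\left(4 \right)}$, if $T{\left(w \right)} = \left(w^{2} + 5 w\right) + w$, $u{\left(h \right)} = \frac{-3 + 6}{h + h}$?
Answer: $-42$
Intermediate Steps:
$u{\left(h \right)} = \frac{3}{2 h}$
$T{\left(w \right)} = w^{2} + 6 w$
$Y{\left(D,H \right)} = D + D \left(-8 + H\right)$ ($Y{\left(D,H \right)} = \left(- 4 \left(6 - 4\right) + H\right) D + D = \left(\left(-4\right) 2 + H\right) D + D = \left(-8 + H\right) D + D = D \left(-8 + H\right) + D = D + D \left(-8 + H\right)$)
$Y{\left(m,-1 \right)} u{\left(4 \right)} = 14 \left(-7 - 1\right) \frac{3}{2 \cdot 4} = 14 \left(-8\right) \frac{3}{2} \cdot \frac{1}{4} = \left(-112\right) \frac{3}{8} = -42$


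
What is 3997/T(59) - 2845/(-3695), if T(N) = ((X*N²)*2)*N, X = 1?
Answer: 236675085/303550162 ≈ 0.77969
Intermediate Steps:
T(N) = 2*N³ (T(N) = ((1*N²)*2)*N = (N²*2)*N = (2*N²)*N = 2*N³)
3997/T(59) - 2845/(-3695) = 3997/((2*59³)) - 2845/(-3695) = 3997/((2*205379)) - 2845*(-1/3695) = 3997/410758 + 569/739 = 236675085/303550162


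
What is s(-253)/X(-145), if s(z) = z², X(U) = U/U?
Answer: 64009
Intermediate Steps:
X(U) = 1
s(-253)/X(-145) = (-253)²/1 = 64009*1 = 64009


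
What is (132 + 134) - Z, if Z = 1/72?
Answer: 19151/72 ≈ 265.99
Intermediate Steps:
Z = 1/72 ≈ 0.013889
(132 + 134) - Z = (132 + 134) - 1*1/72 = 266 - 1/72 = 19151/72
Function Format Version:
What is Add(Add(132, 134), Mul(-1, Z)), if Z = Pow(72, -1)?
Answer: Rational(19151, 72) ≈ 265.99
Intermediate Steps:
Z = Rational(1, 72) ≈ 0.013889
Add(Add(132, 134), Mul(-1, Z)) = Add(Add(132, 134), Mul(-1, Rational(1, 72))) = Add(266, Rational(-1, 72)) = Rational(19151, 72)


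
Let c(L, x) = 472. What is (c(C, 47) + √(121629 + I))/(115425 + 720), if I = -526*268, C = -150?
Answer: 472/116145 + I*√19339/116145 ≈ 0.0040639 + 0.0011973*I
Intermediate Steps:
I = -140968
(c(C, 47) + √(121629 + I))/(115425 + 720) = (472 + √(121629 - 140968))/(115425 + 720) = (472 + √(-19339))/116145 = (472 + I*√19339)*(1/116145) = 472/116145 + I*√19339/116145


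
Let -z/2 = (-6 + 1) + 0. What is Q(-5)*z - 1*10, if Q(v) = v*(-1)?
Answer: 40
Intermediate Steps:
z = 10 (z = -2*((-6 + 1) + 0) = -2*(-5 + 0) = -2*(-5) = 10)
Q(v) = -v
Q(-5)*z - 1*10 = -1*(-5)*10 - 1*10 = 5*10 - 10 = 50 - 10 = 40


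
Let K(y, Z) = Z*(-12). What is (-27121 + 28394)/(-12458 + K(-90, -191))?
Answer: -1273/10166 ≈ -0.12522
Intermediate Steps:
K(y, Z) = -12*Z
(-27121 + 28394)/(-12458 + K(-90, -191)) = (-27121 + 28394)/(-12458 - 12*(-191)) = 1273/(-12458 + 2292) = 1273/(-10166) = 1273*(-1/10166) = -1273/10166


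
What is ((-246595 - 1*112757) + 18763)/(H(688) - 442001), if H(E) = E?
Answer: 340589/441313 ≈ 0.77176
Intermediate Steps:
((-246595 - 1*112757) + 18763)/(H(688) - 442001) = ((-246595 - 1*112757) + 18763)/(688 - 442001) = ((-246595 - 112757) + 18763)/(-441313) = (-359352 + 18763)*(-1/441313) = -340589*(-1/441313) = 340589/441313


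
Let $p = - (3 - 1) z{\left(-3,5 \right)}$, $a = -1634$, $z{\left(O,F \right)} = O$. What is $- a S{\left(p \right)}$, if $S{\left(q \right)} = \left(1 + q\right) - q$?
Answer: $1634$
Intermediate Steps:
$p = 6$ ($p = - (3 - 1) \left(-3\right) = \left(-1\right) 2 \left(-3\right) = \left(-2\right) \left(-3\right) = 6$)
$S{\left(q \right)} = 1$
$- a S{\left(p \right)} = \left(-1\right) \left(-1634\right) 1 = 1634 \cdot 1 = 1634$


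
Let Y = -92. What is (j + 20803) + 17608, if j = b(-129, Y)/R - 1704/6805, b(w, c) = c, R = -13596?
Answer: 888448284764/23130195 ≈ 38411.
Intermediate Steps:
j = -5635381/23130195 (j = -92/(-13596) - 1704/6805 = -92*(-1/13596) - 1704*1/6805 = 23/3399 - 1704/6805 = -5635381/23130195 ≈ -0.24364)
(j + 20803) + 17608 = (-5635381/23130195 + 20803) + 17608 = 481171811204/23130195 + 17608 = 888448284764/23130195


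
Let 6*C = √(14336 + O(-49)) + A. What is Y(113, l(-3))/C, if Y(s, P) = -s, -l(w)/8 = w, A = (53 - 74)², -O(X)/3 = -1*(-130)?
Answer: -298998/180535 + 678*√13946/180535 ≈ -1.2127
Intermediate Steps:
O(X) = -390 (O(X) = -(-3)*(-130) = -3*130 = -390)
A = 441 (A = (-21)² = 441)
l(w) = -8*w
C = 147/2 + √13946/6 (C = (√(14336 - 390) + 441)/6 = (√13946 + 441)/6 = (441 + √13946)/6 = 147/2 + √13946/6 ≈ 93.182)
Y(113, l(-3))/C = (-1*113)/(147/2 + √13946/6) = -113/(147/2 + √13946/6)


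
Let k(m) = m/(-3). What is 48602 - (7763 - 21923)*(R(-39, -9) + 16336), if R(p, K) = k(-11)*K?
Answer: 230899082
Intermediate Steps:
k(m) = -m/3 (k(m) = m*(-⅓) = -m/3)
R(p, K) = 11*K/3 (R(p, K) = (-⅓*(-11))*K = 11*K/3)
48602 - (7763 - 21923)*(R(-39, -9) + 16336) = 48602 - (7763 - 21923)*((11/3)*(-9) + 16336) = 48602 - (-14160)*(-33 + 16336) = 48602 - (-14160)*16303 = 48602 - 1*(-230850480) = 48602 + 230850480 = 230899082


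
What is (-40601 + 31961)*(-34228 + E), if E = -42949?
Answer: 666809280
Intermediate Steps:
(-40601 + 31961)*(-34228 + E) = (-40601 + 31961)*(-34228 - 42949) = -8640*(-77177) = 666809280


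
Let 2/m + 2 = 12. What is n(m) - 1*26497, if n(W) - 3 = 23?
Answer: -26471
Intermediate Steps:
m = ⅕ (m = 2/(-2 + 12) = 2/10 = 2*(⅒) = ⅕ ≈ 0.20000)
n(W) = 26 (n(W) = 3 + 23 = 26)
n(m) - 1*26497 = 26 - 1*26497 = 26 - 26497 = -26471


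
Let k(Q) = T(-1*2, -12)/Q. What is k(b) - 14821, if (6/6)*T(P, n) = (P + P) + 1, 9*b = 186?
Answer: -918911/62 ≈ -14821.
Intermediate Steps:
b = 62/3 (b = (⅑)*186 = 62/3 ≈ 20.667)
T(P, n) = 1 + 2*P (T(P, n) = (P + P) + 1 = 2*P + 1 = 1 + 2*P)
k(Q) = -3/Q (k(Q) = (1 + 2*(-1*2))/Q = (1 + 2*(-2))/Q = (1 - 4)/Q = -3/Q)
k(b) - 14821 = -3/62/3 - 14821 = -3*3/62 - 14821 = -9/62 - 14821 = -918911/62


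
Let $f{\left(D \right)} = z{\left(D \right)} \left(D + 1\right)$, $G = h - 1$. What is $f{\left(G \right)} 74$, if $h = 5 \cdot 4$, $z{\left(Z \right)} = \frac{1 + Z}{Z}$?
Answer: $\frac{29600}{19} \approx 1557.9$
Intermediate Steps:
$z{\left(Z \right)} = \frac{1 + Z}{Z}$
$h = 20$
$G = 19$ ($G = 20 - 1 = 19$)
$f{\left(D \right)} = \frac{\left(1 + D\right)^{2}}{D}$ ($f{\left(D \right)} = \frac{1 + D}{D} \left(D + 1\right) = \frac{1 + D}{D} \left(1 + D\right) = \frac{\left(1 + D\right)^{2}}{D}$)
$f{\left(G \right)} 74 = \frac{\left(1 + 19\right)^{2}}{19} \cdot 74 = \frac{20^{2}}{19} \cdot 74 = \frac{1}{19} \cdot 400 \cdot 74 = \frac{400}{19} \cdot 74 = \frac{29600}{19}$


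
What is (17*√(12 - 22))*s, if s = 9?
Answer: 153*I*√10 ≈ 483.83*I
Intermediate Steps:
(17*√(12 - 22))*s = (17*√(12 - 22))*9 = (17*√(-10))*9 = (17*(I*√10))*9 = (17*I*√10)*9 = 153*I*√10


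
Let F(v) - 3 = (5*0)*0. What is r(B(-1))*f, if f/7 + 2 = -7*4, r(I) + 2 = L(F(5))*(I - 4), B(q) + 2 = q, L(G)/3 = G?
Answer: 13650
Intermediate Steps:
F(v) = 3 (F(v) = 3 + (5*0)*0 = 3 + 0*0 = 3 + 0 = 3)
L(G) = 3*G
B(q) = -2 + q
r(I) = -38 + 9*I (r(I) = -2 + (3*3)*(I - 4) = -2 + 9*(-4 + I) = -2 + (-36 + 9*I) = -38 + 9*I)
f = -210 (f = -14 + 7*(-7*4) = -14 + 7*(-28) = -14 - 196 = -210)
r(B(-1))*f = (-38 + 9*(-2 - 1))*(-210) = (-38 + 9*(-3))*(-210) = (-38 - 27)*(-210) = -65*(-210) = 13650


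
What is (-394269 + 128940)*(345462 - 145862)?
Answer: -52959668400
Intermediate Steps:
(-394269 + 128940)*(345462 - 145862) = -265329*199600 = -52959668400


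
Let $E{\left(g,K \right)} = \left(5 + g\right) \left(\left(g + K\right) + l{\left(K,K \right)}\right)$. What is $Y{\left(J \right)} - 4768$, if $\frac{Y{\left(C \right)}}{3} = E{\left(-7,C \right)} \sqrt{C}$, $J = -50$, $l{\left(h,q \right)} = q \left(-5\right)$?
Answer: $-4768 - 5790 i \sqrt{2} \approx -4768.0 - 8188.3 i$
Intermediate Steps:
$l{\left(h,q \right)} = - 5 q$
$E{\left(g,K \right)} = \left(5 + g\right) \left(g - 4 K\right)$ ($E{\left(g,K \right)} = \left(5 + g\right) \left(\left(g + K\right) - 5 K\right) = \left(5 + g\right) \left(\left(K + g\right) - 5 K\right) = \left(5 + g\right) \left(g - 4 K\right)$)
$Y{\left(C \right)} = 3 \sqrt{C} \left(14 + 8 C\right)$ ($Y{\left(C \right)} = 3 \left(\left(-7\right)^{2} - 20 C + 5 \left(-7\right) - 4 C \left(-7\right)\right) \sqrt{C} = 3 \left(49 - 20 C - 35 + 28 C\right) \sqrt{C} = 3 \left(14 + 8 C\right) \sqrt{C} = 3 \sqrt{C} \left(14 + 8 C\right)$)
$Y{\left(J \right)} - 4768 = \sqrt{-50} \left(42 + 24 \left(-50\right)\right) - 4768 = 5 i \sqrt{2} \left(42 - 1200\right) - 4768 = 5 i \sqrt{2} \left(-1158\right) - 4768 = - 5790 i \sqrt{2} - 4768 = -4768 - 5790 i \sqrt{2}$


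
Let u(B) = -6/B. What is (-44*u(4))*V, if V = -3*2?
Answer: -396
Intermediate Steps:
V = -6
(-44*u(4))*V = -(-264)/4*(-6) = -44*(-3/2)*(-6) = 66*(-6) = -396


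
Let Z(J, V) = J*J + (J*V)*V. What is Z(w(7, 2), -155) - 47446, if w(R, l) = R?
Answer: 120778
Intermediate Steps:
Z(J, V) = J² + J*V²
Z(w(7, 2), -155) - 47446 = 7*(7 + (-155)²) - 47446 = 7*(7 + 24025) - 47446 = 7*24032 - 47446 = 168224 - 47446 = 120778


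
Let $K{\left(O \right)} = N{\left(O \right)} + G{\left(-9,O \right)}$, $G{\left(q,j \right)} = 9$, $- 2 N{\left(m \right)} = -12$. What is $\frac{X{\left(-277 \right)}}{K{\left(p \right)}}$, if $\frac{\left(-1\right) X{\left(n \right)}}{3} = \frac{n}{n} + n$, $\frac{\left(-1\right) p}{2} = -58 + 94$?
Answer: $\frac{276}{5} \approx 55.2$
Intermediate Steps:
$N{\left(m \right)} = 6$ ($N{\left(m \right)} = \left(- \frac{1}{2}\right) \left(-12\right) = 6$)
$p = -72$ ($p = - 2 \left(-58 + 94\right) = \left(-2\right) 36 = -72$)
$X{\left(n \right)} = -3 - 3 n$ ($X{\left(n \right)} = - 3 \left(\frac{n}{n} + n\right) = - 3 \left(1 + n\right) = -3 - 3 n$)
$K{\left(O \right)} = 15$ ($K{\left(O \right)} = 6 + 9 = 15$)
$\frac{X{\left(-277 \right)}}{K{\left(p \right)}} = \frac{-3 - -831}{15} = \left(-3 + 831\right) \frac{1}{15} = 828 \cdot \frac{1}{15} = \frac{276}{5}$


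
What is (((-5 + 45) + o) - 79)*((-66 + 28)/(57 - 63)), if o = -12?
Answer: -323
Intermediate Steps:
(((-5 + 45) + o) - 79)*((-66 + 28)/(57 - 63)) = (((-5 + 45) - 12) - 79)*((-66 + 28)/(57 - 63)) = ((40 - 12) - 79)*(-38/(-6)) = (28 - 79)*(-38*(-⅙)) = -51*19/3 = -323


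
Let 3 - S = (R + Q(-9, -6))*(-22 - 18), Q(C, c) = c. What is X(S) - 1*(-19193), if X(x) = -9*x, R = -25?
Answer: 30326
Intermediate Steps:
S = -1237 (S = 3 - (-25 - 6)*(-22 - 18) = 3 - (-31)*(-40) = 3 - 1*1240 = 3 - 1240 = -1237)
X(S) - 1*(-19193) = -9*(-1237) - 1*(-19193) = 11133 + 19193 = 30326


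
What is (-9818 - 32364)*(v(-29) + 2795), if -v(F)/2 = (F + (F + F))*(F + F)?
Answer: 307802054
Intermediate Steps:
v(F) = -12*F**2 (v(F) = -2*(F + (F + F))*(F + F) = -2*(F + 2*F)*2*F = -2*3*F*2*F = -12*F**2)
(-9818 - 32364)*(v(-29) + 2795) = (-9818 - 32364)*(-12*(-29)**2 + 2795) = -42182*(-12*841 + 2795) = -42182*(-10092 + 2795) = -42182*(-7297) = 307802054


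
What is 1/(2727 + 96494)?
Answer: 1/99221 ≈ 1.0079e-5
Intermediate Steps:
1/(2727 + 96494) = 1/99221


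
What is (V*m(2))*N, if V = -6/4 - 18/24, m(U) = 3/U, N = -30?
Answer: 405/4 ≈ 101.25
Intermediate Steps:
V = -9/4 (V = -6*¼ - 18*1/24 = -3/2 - ¾ = -9/4 ≈ -2.2500)
(V*m(2))*N = -27/(4*2)*(-30) = -9/4*3/2*(-30) = -27/8*(-30) = 405/4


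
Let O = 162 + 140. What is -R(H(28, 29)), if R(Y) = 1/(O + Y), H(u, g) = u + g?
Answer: -1/359 ≈ -0.0027855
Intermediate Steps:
O = 302
H(u, g) = g + u
R(Y) = 1/(302 + Y)
-R(H(28, 29)) = -1/(302 + (29 + 28)) = -1/(302 + 57) = -1/359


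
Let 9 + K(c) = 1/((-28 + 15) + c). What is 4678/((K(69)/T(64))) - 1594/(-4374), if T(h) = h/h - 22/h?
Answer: -751160989/2200122 ≈ -341.42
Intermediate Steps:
K(c) = -9 + 1/(-13 + c) (K(c) = -9 + 1/((-28 + 15) + c) = -9 + 1/(-13 + c))
T(h) = 1 - 22/h
4678/((K(69)/T(64))) - 1594/(-4374) = 4678/((((118 - 9*69)/(-13 + 69))/(((-22 + 64)/64)))) - 1594/(-4374) = 4678/((((118 - 621)/56)/(((1/64)*42)))) - 1594*(-1/4374) = 4678/((((1/56)*(-503))/(21/32))) + 797/2187 = 4678/((-503/56*32/21)) + 797/2187 = 4678/(-2012/147) + 797/2187 = 4678*(-147/2012) + 797/2187 = -343833/1006 + 797/2187 = -751160989/2200122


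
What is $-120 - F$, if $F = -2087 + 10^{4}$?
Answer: $-8033$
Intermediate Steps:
$F = 7913$ ($F = -2087 + 10000 = 7913$)
$-120 - F = -120 - 7913 = -8033$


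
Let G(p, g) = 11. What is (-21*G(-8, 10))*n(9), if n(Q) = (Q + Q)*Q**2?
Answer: -336798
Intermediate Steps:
n(Q) = 2*Q**3 (n(Q) = (2*Q)*Q**2 = 2*Q**3)
(-21*G(-8, 10))*n(9) = (-21*11)*(2*9**3) = -462*729 = -231*1458 = -336798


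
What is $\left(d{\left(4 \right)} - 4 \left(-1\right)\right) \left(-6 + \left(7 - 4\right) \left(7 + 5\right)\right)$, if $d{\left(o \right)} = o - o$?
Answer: $120$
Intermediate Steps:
$d{\left(o \right)} = 0$
$\left(d{\left(4 \right)} - 4 \left(-1\right)\right) \left(-6 + \left(7 - 4\right) \left(7 + 5\right)\right) = \left(0 - 4 \left(-1\right)\right) \left(-6 + \left(7 - 4\right) \left(7 + 5\right)\right) = \left(0 - -4\right) \left(-6 + 3 \cdot 12\right) = \left(0 + 4\right) \left(-6 + 36\right) = 4 \cdot 30 = 120$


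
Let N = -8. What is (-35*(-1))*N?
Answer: -280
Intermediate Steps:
(-35*(-1))*N = -35*(-1)*(-8) = 35*(-8) = -280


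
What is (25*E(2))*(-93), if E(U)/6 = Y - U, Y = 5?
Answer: -41850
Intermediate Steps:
E(U) = 30 - 6*U (E(U) = 6*(5 - U) = 30 - 6*U)
(25*E(2))*(-93) = (25*(30 - 6*2))*(-93) = (25*(30 - 12))*(-93) = (25*18)*(-93) = 450*(-93) = -41850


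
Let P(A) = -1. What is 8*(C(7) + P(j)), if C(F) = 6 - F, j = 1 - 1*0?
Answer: -16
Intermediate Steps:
j = 1 (j = 1 + 0 = 1)
8*(C(7) + P(j)) = 8*((6 - 1*7) - 1) = 8*((6 - 7) - 1) = 8*(-1 - 1) = 8*(-2) = -16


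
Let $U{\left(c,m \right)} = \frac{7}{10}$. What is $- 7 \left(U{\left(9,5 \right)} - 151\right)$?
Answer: $\frac{10521}{10} \approx 1052.1$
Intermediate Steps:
$U{\left(c,m \right)} = \frac{7}{10}$ ($U{\left(c,m \right)} = 7 \cdot \frac{1}{10} = \frac{7}{10}$)
$- 7 \left(U{\left(9,5 \right)} - 151\right) = - 7 \left(\frac{7}{10} - 151\right) = \left(-7\right) \left(- \frac{1503}{10}\right) = \frac{10521}{10}$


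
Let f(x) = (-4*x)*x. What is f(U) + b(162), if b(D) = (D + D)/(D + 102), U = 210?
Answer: -3880773/22 ≈ -1.7640e+5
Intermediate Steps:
b(D) = 2*D/(102 + D) (b(D) = (2*D)/(102 + D) = 2*D/(102 + D))
f(x) = -4*x²
f(U) + b(162) = -4*210² + 2*162/(102 + 162) = -4*44100 + 2*162/264 = -176400 + 2*162*(1/264) = -176400 + 27/22 = -3880773/22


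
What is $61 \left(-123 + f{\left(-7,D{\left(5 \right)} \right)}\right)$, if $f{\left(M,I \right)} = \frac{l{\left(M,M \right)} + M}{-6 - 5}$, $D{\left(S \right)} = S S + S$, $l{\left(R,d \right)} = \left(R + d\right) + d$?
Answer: $- \frac{80825}{11} \approx -7347.7$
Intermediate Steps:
$l{\left(R,d \right)} = R + 2 d$
$D{\left(S \right)} = S + S^{2}$ ($D{\left(S \right)} = S^{2} + S = S + S^{2}$)
$f{\left(M,I \right)} = - \frac{4 M}{11}$ ($f{\left(M,I \right)} = \frac{\left(M + 2 M\right) + M}{-6 - 5} = \frac{3 M + M}{-11} = 4 M \left(- \frac{1}{11}\right) = - \frac{4 M}{11}$)
$61 \left(-123 + f{\left(-7,D{\left(5 \right)} \right)}\right) = 61 \left(-123 - - \frac{28}{11}\right) = 61 \left(-123 + \frac{28}{11}\right) = 61 \left(- \frac{1325}{11}\right) = - \frac{80825}{11}$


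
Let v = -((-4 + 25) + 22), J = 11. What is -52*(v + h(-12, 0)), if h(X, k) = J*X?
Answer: 9100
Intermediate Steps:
h(X, k) = 11*X
v = -43 (v = -(21 + 22) = -1*43 = -43)
-52*(v + h(-12, 0)) = -52*(-43 + 11*(-12)) = -52*(-43 - 132) = -52*(-175) = 9100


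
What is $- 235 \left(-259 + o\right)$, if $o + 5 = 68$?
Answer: $46060$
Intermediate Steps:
$o = 63$ ($o = -5 + 68 = 63$)
$- 235 \left(-259 + o\right) = - 235 \left(-259 + 63\right) = \left(-235\right) \left(-196\right) = 46060$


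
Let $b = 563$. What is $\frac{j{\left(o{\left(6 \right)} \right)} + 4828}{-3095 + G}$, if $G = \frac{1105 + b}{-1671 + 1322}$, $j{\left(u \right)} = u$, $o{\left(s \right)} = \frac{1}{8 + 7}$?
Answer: $- \frac{25274929}{16227345} \approx -1.5576$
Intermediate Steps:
$o{\left(s \right)} = \frac{1}{15}$
$G = - \frac{1668}{349}$ ($G = \frac{1105 + 563}{-1671 + 1322} = \frac{1668}{-349} = 1668 \left(- \frac{1}{349}\right) = - \frac{1668}{349} \approx -4.7794$)
$\frac{j{\left(o{\left(6 \right)} \right)} + 4828}{-3095 + G} = \frac{\frac{1}{15} + 4828}{-3095 - \frac{1668}{349}} = \frac{72421}{15 \left(- \frac{1081823}{349}\right)} = \frac{72421}{15} \left(- \frac{349}{1081823}\right) = - \frac{25274929}{16227345}$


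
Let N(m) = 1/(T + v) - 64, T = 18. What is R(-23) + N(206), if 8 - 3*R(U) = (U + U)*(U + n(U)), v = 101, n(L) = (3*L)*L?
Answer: 2846481/119 ≈ 23920.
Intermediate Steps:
n(L) = 3*L**2
R(U) = 8/3 - 2*U*(U + 3*U**2)/3 (R(U) = 8/3 - (U + U)*(U + 3*U**2)/3 = 8/3 - 2*U*(U + 3*U**2)/3)
N(m) = -7615/119 (N(m) = 1/(18 + 101) - 64 = 1/119 - 64 = -7615/119)
R(-23) + N(206) = (8/3 - 2*(-23)**3 - 2/3*(-23)**2) - 7615/119 = (8/3 - 2*(-12167) - 2/3*529) - 7615/119 = (8/3 + 24334 - 1058/3) - 7615/119 = 23984 - 7615/119 = 2846481/119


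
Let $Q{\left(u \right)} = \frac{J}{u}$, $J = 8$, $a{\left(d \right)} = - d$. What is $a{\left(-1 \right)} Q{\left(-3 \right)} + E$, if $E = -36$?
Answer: $- \frac{116}{3} \approx -38.667$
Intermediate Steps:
$Q{\left(u \right)} = \frac{8}{u}$
$a{\left(-1 \right)} Q{\left(-3 \right)} + E = \left(-1\right) \left(-1\right) \frac{8}{-3} - 36 = 1 \cdot 8 \left(- \frac{1}{3}\right) - 36 = 1 \left(- \frac{8}{3}\right) - 36 = - \frac{8}{3} - 36 = - \frac{116}{3}$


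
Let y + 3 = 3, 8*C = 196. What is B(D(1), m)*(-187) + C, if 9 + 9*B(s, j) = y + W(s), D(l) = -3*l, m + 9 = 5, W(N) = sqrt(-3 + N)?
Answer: 423/2 - 187*I*sqrt(6)/9 ≈ 211.5 - 50.895*I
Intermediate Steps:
C = 49/2 (C = (1/8)*196 = 49/2 ≈ 24.500)
m = -4 (m = -9 + 5 = -4)
y = 0 (y = -3 + 3 = 0)
B(s, j) = -1 + sqrt(-3 + s)/9 (B(s, j) = -1 + (0 + sqrt(-3 + s))/9 = -1 + sqrt(-3 + s)/9)
B(D(1), m)*(-187) + C = (-1 + sqrt(-3 - 3*1)/9)*(-187) + 49/2 = (-1 + sqrt(-3 - 3)/9)*(-187) + 49/2 = (-1 + sqrt(-6)/9)*(-187) + 49/2 = (-1 + (I*sqrt(6))/9)*(-187) + 49/2 = (-1 + I*sqrt(6)/9)*(-187) + 49/2 = (187 - 187*I*sqrt(6)/9) + 49/2 = 423/2 - 187*I*sqrt(6)/9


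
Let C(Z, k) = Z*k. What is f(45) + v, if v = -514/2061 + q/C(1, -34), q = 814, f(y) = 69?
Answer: 1569988/35037 ≈ 44.809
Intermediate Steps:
v = -847565/35037 (v = -514/2061 + 814/((1*(-34))) = -514*1/2061 + 814/(-34) = -514/2061 + 814*(-1/34) = -514/2061 - 407/17 = -847565/35037 ≈ -24.191)
f(45) + v = 69 - 847565/35037 = 1569988/35037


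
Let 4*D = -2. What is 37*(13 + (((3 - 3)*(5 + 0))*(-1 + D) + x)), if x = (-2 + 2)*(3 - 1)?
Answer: 481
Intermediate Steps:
D = -1/2 (D = (1/4)*(-2) = -1/2 ≈ -0.50000)
x = 0 (x = 0*2 = 0)
37*(13 + (((3 - 3)*(5 + 0))*(-1 + D) + x)) = 37*(13 + (((3 - 3)*(5 + 0))*(-1 - 1/2) + 0)) = 37*(13 + ((0*5)*(-3/2) + 0)) = 37*(13 + (0*(-3/2) + 0)) = 37*(13 + (0 + 0)) = 37*(13 + 0) = 37*13 = 481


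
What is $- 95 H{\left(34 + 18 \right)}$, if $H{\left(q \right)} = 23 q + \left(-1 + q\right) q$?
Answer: $-365560$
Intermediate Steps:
$H{\left(q \right)} = 23 q + q \left(-1 + q\right)$
$- 95 H{\left(34 + 18 \right)} = - 95 \left(34 + 18\right) \left(22 + \left(34 + 18\right)\right) = - 95 \cdot 52 \left(22 + 52\right) = - 95 \cdot 52 \cdot 74 = \left(-95\right) 3848 = -365560$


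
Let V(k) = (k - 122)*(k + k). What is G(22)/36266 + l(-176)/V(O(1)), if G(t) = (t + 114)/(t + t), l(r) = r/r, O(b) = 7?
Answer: -172093/321135430 ≈ -0.00053589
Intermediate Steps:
l(r) = 1
G(t) = (114 + t)/(2*t) (G(t) = (114 + t)/((2*t)) = (114 + t)*(1/(2*t)) = (114 + t)/(2*t))
V(k) = 2*k*(-122 + k) (V(k) = (-122 + k)*(2*k) = 2*k*(-122 + k))
G(22)/36266 + l(-176)/V(O(1)) = ((½)*(114 + 22)/22)/36266 + 1/(2*7*(-122 + 7)) = ((½)*(1/22)*136)*(1/36266) + 1/(2*7*(-115)) = (34/11)*(1/36266) + 1/(-1610) = 17/199463 + 1*(-1/1610) = 17/199463 - 1/1610 = -172093/321135430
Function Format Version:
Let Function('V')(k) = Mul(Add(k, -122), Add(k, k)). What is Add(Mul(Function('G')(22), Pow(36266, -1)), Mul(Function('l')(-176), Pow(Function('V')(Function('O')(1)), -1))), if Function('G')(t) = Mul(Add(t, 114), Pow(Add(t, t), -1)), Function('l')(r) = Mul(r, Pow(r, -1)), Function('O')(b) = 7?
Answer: Rational(-172093, 321135430) ≈ -0.00053589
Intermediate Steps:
Function('l')(r) = 1
Function('G')(t) = Mul(Rational(1, 2), Pow(t, -1), Add(114, t)) (Function('G')(t) = Mul(Add(114, t), Pow(Mul(2, t), -1)) = Mul(Add(114, t), Mul(Rational(1, 2), Pow(t, -1))) = Mul(Rational(1, 2), Pow(t, -1), Add(114, t)))
Function('V')(k) = Mul(2, k, Add(-122, k)) (Function('V')(k) = Mul(Add(-122, k), Mul(2, k)) = Mul(2, k, Add(-122, k)))
Add(Mul(Function('G')(22), Pow(36266, -1)), Mul(Function('l')(-176), Pow(Function('V')(Function('O')(1)), -1))) = Add(Mul(Mul(Rational(1, 2), Pow(22, -1), Add(114, 22)), Pow(36266, -1)), Mul(1, Pow(Mul(2, 7, Add(-122, 7)), -1))) = Add(Mul(Mul(Rational(1, 2), Rational(1, 22), 136), Rational(1, 36266)), Mul(1, Pow(Mul(2, 7, -115), -1))) = Add(Mul(Rational(34, 11), Rational(1, 36266)), Mul(1, Pow(-1610, -1))) = Add(Rational(17, 199463), Mul(1, Rational(-1, 1610))) = Add(Rational(17, 199463), Rational(-1, 1610)) = Rational(-172093, 321135430)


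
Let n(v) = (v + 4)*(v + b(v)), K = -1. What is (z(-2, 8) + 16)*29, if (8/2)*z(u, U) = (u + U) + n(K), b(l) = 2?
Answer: 2117/4 ≈ 529.25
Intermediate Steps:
n(v) = (2 + v)*(4 + v) (n(v) = (v + 4)*(v + 2) = (4 + v)*(2 + v) = (2 + v)*(4 + v))
z(u, U) = ¾ + U/4 + u/4 (z(u, U) = ((u + U) + (8 + (-1)² + 6*(-1)))/4 = ((U + u) + (8 + 1 - 6))/4 = ((U + u) + 3)/4 = (3 + U + u)/4 = ¾ + U/4 + u/4)
(z(-2, 8) + 16)*29 = ((¾ + (¼)*8 + (¼)*(-2)) + 16)*29 = ((¾ + 2 - ½) + 16)*29 = (9/4 + 16)*29 = (73/4)*29 = 2117/4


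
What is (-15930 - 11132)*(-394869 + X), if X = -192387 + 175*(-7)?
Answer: 15925472822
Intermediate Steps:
X = -193612 (X = -192387 - 1225 = -193612)
(-15930 - 11132)*(-394869 + X) = (-15930 - 11132)*(-394869 - 193612) = -27062*(-588481) = 15925472822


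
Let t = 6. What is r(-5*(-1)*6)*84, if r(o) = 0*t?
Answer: 0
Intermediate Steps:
r(o) = 0 (r(o) = 0*6 = 0)
r(-5*(-1)*6)*84 = 0*84 = 0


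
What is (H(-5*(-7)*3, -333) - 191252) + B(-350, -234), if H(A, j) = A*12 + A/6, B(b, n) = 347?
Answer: -379255/2 ≈ -1.8963e+5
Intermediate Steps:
H(A, j) = 73*A/6 (H(A, j) = 12*A + A*(1/6) = 12*A + A/6 = 73*A/6)
(H(-5*(-7)*3, -333) - 191252) + B(-350, -234) = (73*(-5*(-7)*3)/6 - 191252) + 347 = (73*(35*3)/6 - 191252) + 347 = ((73/6)*105 - 191252) + 347 = (2555/2 - 191252) + 347 = -379949/2 + 347 = -379255/2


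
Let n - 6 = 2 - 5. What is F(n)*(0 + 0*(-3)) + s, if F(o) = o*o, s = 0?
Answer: 0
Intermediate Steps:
n = 3 (n = 6 + (2 - 5) = 6 - 3 = 3)
F(o) = o²
F(n)*(0 + 0*(-3)) + s = 3²*(0 + 0*(-3)) + 0 = 9*(0 + 0) + 0 = 9*0 + 0 = 0 + 0 = 0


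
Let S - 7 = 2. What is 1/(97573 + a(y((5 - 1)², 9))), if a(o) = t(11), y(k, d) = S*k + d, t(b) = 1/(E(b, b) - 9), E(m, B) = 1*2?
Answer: 7/683010 ≈ 1.0249e-5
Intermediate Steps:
S = 9 (S = 7 + 2 = 9)
E(m, B) = 2
t(b) = -⅐ (t(b) = 1/(2 - 9) = 1/(-7) = -⅐)
y(k, d) = d + 9*k (y(k, d) = 9*k + d = d + 9*k)
a(o) = -⅐
1/(97573 + a(y((5 - 1)², 9))) = 1/(97573 - ⅐) = 1/(683010/7) = 7/683010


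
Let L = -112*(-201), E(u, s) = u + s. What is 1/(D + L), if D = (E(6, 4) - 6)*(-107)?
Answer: 1/22084 ≈ 4.5282e-5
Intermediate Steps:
E(u, s) = s + u
L = 22512
D = -428 (D = ((4 + 6) - 6)*(-107) = (10 - 6)*(-107) = 4*(-107) = -428)
1/(D + L) = 1/(-428 + 22512) = 1/22084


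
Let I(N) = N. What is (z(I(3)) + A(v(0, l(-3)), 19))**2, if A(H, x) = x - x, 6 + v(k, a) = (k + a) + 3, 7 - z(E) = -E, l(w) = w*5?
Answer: 100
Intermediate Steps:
l(w) = 5*w
z(E) = 7 + E (z(E) = 7 - (-1)*E = 7 + E)
v(k, a) = -3 + a + k (v(k, a) = -6 + ((k + a) + 3) = -6 + ((a + k) + 3) = -6 + (3 + a + k) = -3 + a + k)
A(H, x) = 0
(z(I(3)) + A(v(0, l(-3)), 19))**2 = ((7 + 3) + 0)**2 = (10 + 0)**2 = 10**2 = 100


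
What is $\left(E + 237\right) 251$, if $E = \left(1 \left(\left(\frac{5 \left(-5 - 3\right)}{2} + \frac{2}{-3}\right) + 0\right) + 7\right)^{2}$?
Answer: $\frac{957314}{9} \approx 1.0637 \cdot 10^{5}$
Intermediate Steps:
$E = \frac{1681}{9}$ ($E = \left(1 \left(\left(5 \left(-8\right) \frac{1}{2} + 2 \left(- \frac{1}{3}\right)\right) + 0\right) + 7\right)^{2} = \left(1 \left(\left(\left(-40\right) \frac{1}{2} - \frac{2}{3}\right) + 0\right) + 7\right)^{2} = \left(1 \left(\left(-20 - \frac{2}{3}\right) + 0\right) + 7\right)^{2} = \left(1 \left(- \frac{62}{3} + 0\right) + 7\right)^{2} = \left(1 \left(- \frac{62}{3}\right) + 7\right)^{2} = \left(- \frac{62}{3} + 7\right)^{2} = \left(- \frac{41}{3}\right)^{2} = \frac{1681}{9} \approx 186.78$)
$\left(E + 237\right) 251 = \left(\frac{1681}{9} + 237\right) 251 = \frac{3814}{9} \cdot 251 = \frac{957314}{9}$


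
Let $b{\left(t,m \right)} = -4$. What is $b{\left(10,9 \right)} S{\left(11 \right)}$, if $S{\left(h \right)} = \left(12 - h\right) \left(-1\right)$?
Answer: $4$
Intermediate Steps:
$S{\left(h \right)} = -12 + h$
$b{\left(10,9 \right)} S{\left(11 \right)} = - 4 \left(-12 + 11\right) = \left(-4\right) \left(-1\right) = 4$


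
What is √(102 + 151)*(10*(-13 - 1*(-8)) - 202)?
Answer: -252*√253 ≈ -4008.3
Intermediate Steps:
√(102 + 151)*(10*(-13 - 1*(-8)) - 202) = √253*(10*(-13 + 8) - 202) = √253*(10*(-5) - 202) = √253*(-50 - 202) = √253*(-252) = -252*√253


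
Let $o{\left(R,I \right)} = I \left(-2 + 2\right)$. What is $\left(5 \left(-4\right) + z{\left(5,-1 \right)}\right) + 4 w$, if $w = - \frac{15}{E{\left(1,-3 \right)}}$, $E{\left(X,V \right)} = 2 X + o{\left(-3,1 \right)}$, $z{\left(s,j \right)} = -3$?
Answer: $-53$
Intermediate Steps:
$o{\left(R,I \right)} = 0$ ($o{\left(R,I \right)} = I 0 = 0$)
$E{\left(X,V \right)} = 2 X$ ($E{\left(X,V \right)} = 2 X + 0 = 2 X$)
$w = - \frac{15}{2}$ ($w = - \frac{15}{2 \cdot 1} = - \frac{15}{2} \approx -7.5$)
$\left(5 \left(-4\right) + z{\left(5,-1 \right)}\right) + 4 w = \left(5 \left(-4\right) - 3\right) + 4 \left(- \frac{15}{2}\right) = \left(-20 - 3\right) - 30 = -23 - 30 = -53$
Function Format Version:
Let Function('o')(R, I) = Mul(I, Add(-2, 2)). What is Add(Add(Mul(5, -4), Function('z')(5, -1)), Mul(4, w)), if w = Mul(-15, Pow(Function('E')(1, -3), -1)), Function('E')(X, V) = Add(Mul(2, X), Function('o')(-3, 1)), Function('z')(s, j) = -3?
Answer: -53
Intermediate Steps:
Function('o')(R, I) = 0 (Function('o')(R, I) = Mul(I, 0) = 0)
Function('E')(X, V) = Mul(2, X) (Function('E')(X, V) = Add(Mul(2, X), 0) = Mul(2, X))
w = Rational(-15, 2) (w = Mul(-15, Pow(Mul(2, 1), -1)) = Mul(-15, Pow(2, -1)) = Mul(-15, Rational(1, 2)) = Rational(-15, 2) ≈ -7.5000)
Add(Add(Mul(5, -4), Function('z')(5, -1)), Mul(4, w)) = Add(Add(Mul(5, -4), -3), Mul(4, Rational(-15, 2))) = Add(Add(-20, -3), -30) = Add(-23, -30) = -53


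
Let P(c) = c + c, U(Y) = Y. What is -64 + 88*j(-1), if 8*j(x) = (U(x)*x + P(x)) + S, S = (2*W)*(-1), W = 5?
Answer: -185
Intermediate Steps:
P(c) = 2*c
S = -10 (S = (2*5)*(-1) = 10*(-1) = -10)
j(x) = -5/4 + x/4 + x²/8 (j(x) = ((x*x + 2*x) - 10)/8 = ((x² + 2*x) - 10)/8 = (-10 + x² + 2*x)/8 = -5/4 + x/4 + x²/8)
-64 + 88*j(-1) = -64 + 88*(-5/4 + (¼)*(-1) + (⅛)*(-1)²) = -64 + 88*(-5/4 - ¼ + (⅛)*1) = -64 + 88*(-5/4 - ¼ + ⅛) = -64 + 88*(-11/8) = -64 - 121 = -185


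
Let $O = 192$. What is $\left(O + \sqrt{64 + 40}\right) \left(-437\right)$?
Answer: $-83904 - 874 \sqrt{26} \approx -88361.0$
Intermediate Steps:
$\left(O + \sqrt{64 + 40}\right) \left(-437\right) = \left(192 + \sqrt{64 + 40}\right) \left(-437\right) = \left(192 + \sqrt{104}\right) \left(-437\right) = \left(192 + 2 \sqrt{26}\right) \left(-437\right) = -83904 - 874 \sqrt{26}$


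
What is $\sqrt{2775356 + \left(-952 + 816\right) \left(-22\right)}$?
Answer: $2 \sqrt{694587} \approx 1666.8$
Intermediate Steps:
$\sqrt{2775356 + \left(-952 + 816\right) \left(-22\right)} = \sqrt{2775356 - -2992} = \sqrt{2775356 + 2992} = \sqrt{2778348} = 2 \sqrt{694587}$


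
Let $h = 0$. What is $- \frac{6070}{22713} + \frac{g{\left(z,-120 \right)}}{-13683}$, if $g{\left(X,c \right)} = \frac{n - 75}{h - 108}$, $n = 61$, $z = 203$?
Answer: $- \frac{1495057577}{5594075622} \approx -0.26726$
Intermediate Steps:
$g{\left(X,c \right)} = \frac{7}{54}$ ($g{\left(X,c \right)} = \frac{61 - 75}{0 - 108} = - \frac{14}{-108} = \left(-14\right) \left(- \frac{1}{108}\right) = \frac{7}{54}$)
$- \frac{6070}{22713} + \frac{g{\left(z,-120 \right)}}{-13683} = - \frac{6070}{22713} + \frac{7}{54 \left(-13683\right)} = \left(-6070\right) \frac{1}{22713} + \frac{7}{54} \left(- \frac{1}{13683}\right) = - \frac{6070}{22713} - \frac{7}{738882} = - \frac{1495057577}{5594075622}$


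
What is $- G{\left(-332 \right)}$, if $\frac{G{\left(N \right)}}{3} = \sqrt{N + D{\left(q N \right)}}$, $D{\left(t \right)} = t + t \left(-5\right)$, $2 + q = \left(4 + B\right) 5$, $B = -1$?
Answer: $- 6 \sqrt{4233} \approx -390.37$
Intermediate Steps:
$q = 13$ ($q = -2 + \left(4 - 1\right) 5 = -2 + 3 \cdot 5 = -2 + 15 = 13$)
$D{\left(t \right)} = - 4 t$ ($D{\left(t \right)} = t - 5 t = - 4 t$)
$G{\left(N \right)} = 3 \sqrt{51} \sqrt{- N}$ ($G{\left(N \right)} = 3 \sqrt{N - 4 \cdot 13 N} = 3 \sqrt{N - 52 N} = 3 \sqrt{- 51 N} = 3 \sqrt{51} \sqrt{- N}$)
$- G{\left(-332 \right)} = - 3 \sqrt{51} \sqrt{\left(-1\right) \left(-332\right)} = - 3 \sqrt{51} \sqrt{332} = - 3 \sqrt{51} \cdot 2 \sqrt{83} = - 6 \sqrt{4233}$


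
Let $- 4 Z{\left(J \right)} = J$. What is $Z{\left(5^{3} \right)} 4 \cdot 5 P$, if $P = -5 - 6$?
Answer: $6875$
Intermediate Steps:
$P = -11$ ($P = -5 - 6 = -11$)
$Z{\left(J \right)} = - \frac{J}{4}$
$Z{\left(5^{3} \right)} 4 \cdot 5 P = - \frac{5^{3}}{4} \cdot 4 \cdot 5 \left(-11\right) = \left(- \frac{1}{4}\right) 125 \cdot 20 \left(-11\right) = \left(- \frac{125}{4}\right) \left(-220\right) = 6875$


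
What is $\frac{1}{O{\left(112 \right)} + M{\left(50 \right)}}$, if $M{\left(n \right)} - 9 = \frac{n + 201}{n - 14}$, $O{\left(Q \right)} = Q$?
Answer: $\frac{36}{4607} \approx 0.0078142$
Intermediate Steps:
$M{\left(n \right)} = 9 + \frac{201 + n}{-14 + n}$ ($M{\left(n \right)} = 9 + \frac{n + 201}{n - 14} = 9 + \frac{201 + n}{-14 + n}$)
$\frac{1}{O{\left(112 \right)} + M{\left(50 \right)}} = \frac{1}{112 + \frac{5 \left(15 + 2 \cdot 50\right)}{-14 + 50}} = \frac{1}{112 + \frac{5 \left(15 + 100\right)}{36}} = \frac{1}{112 + 5 \cdot \frac{1}{36} \cdot 115} = \frac{1}{112 + \frac{575}{36}} = \frac{1}{\frac{4607}{36}} = \frac{36}{4607}$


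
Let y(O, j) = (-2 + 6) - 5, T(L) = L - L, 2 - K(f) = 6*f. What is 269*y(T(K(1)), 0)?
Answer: -269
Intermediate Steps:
K(f) = 2 - 6*f
T(L) = 0
y(O, j) = -1 (y(O, j) = 4 - 5 = -1)
269*y(T(K(1)), 0) = 269*(-1) = -269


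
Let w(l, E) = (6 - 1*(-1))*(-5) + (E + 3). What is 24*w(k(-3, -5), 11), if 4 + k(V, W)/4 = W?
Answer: -504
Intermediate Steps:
k(V, W) = -16 + 4*W
w(l, E) = -32 + E (w(l, E) = (6 + 1)*(-5) + (3 + E) = 7*(-5) + (3 + E) = -35 + (3 + E) = -32 + E)
24*w(k(-3, -5), 11) = 24*(-32 + 11) = 24*(-21) = -504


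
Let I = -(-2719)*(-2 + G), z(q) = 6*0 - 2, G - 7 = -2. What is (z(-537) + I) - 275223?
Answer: -267068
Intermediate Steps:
G = 5 (G = 7 - 2 = 5)
z(q) = -2 (z(q) = 0 - 2 = -2)
I = 8157 (I = -(-2719)*(-2 + 5) = -(-2719)*3 = -2719*(-3) = 8157)
(z(-537) + I) - 275223 = (-2 + 8157) - 275223 = 8155 - 275223 = -267068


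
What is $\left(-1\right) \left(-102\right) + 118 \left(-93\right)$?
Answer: $-10872$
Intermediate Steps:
$\left(-1\right) \left(-102\right) + 118 \left(-93\right) = 102 - 10974 = -10872$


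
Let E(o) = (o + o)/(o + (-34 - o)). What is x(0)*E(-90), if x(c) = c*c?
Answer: 0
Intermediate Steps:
E(o) = -o/17 (E(o) = (2*o)/(-34) = (2*o)*(-1/34) = -o/17)
x(c) = c**2
x(0)*E(-90) = 0**2*(-1/17*(-90)) = 0*(90/17) = 0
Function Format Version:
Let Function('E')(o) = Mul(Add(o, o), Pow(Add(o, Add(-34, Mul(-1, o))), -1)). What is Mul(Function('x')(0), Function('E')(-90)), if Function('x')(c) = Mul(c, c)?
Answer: 0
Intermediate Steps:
Function('E')(o) = Mul(Rational(-1, 17), o) (Function('E')(o) = Mul(Mul(2, o), Pow(-34, -1)) = Mul(Mul(2, o), Rational(-1, 34)) = Mul(Rational(-1, 17), o))
Function('x')(c) = Pow(c, 2)
Mul(Function('x')(0), Function('E')(-90)) = Mul(Pow(0, 2), Mul(Rational(-1, 17), -90)) = Mul(0, Rational(90, 17)) = 0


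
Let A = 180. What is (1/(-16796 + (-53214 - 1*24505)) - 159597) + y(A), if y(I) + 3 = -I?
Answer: -15101606701/94515 ≈ -1.5978e+5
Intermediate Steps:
y(I) = -3 - I
(1/(-16796 + (-53214 - 1*24505)) - 159597) + y(A) = (1/(-16796 + (-53214 - 1*24505)) - 159597) + (-3 - 1*180) = (1/(-16796 + (-53214 - 24505)) - 159597) + (-3 - 180) = (1/(-16796 - 77719) - 159597) - 183 = (1/(-94515) - 159597) - 183 = (-1/94515 - 159597) - 183 = -15084310456/94515 - 183 = -15101606701/94515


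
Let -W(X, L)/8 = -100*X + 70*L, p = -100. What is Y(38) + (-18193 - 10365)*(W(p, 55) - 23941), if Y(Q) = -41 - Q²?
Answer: 3847931993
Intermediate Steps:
W(X, L) = -560*L + 800*X (W(X, L) = -8*(-100*X + 70*L) = -560*L + 800*X)
Y(38) + (-18193 - 10365)*(W(p, 55) - 23941) = (-41 - 1*38²) + (-18193 - 10365)*((-560*55 + 800*(-100)) - 23941) = (-41 - 1*1444) - 28558*((-30800 - 80000) - 23941) = (-41 - 1444) - 28558*(-110800 - 23941) = -1485 - 28558*(-134741) = -1485 + 3847933478 = 3847931993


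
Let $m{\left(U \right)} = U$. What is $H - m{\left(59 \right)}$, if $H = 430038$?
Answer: $429979$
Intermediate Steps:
$H - m{\left(59 \right)} = 430038 - 59 = 429979$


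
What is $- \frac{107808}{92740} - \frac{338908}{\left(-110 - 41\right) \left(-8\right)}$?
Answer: $- \frac{1972534999}{7001870} \approx -281.72$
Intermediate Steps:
$- \frac{107808}{92740} - \frac{338908}{\left(-110 - 41\right) \left(-8\right)} = \left(-107808\right) \frac{1}{92740} - \frac{338908}{\left(-151\right) \left(-8\right)} = - \frac{26952}{23185} - \frac{338908}{1208} = - \frac{26952}{23185} - \frac{84727}{302} = - \frac{1972534999}{7001870}$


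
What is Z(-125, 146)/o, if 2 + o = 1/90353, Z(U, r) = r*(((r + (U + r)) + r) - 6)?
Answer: -4049802166/180705 ≈ -22411.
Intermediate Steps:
Z(U, r) = r*(-6 + U + 3*r) (Z(U, r) = r*(((U + 2*r) + r) - 6) = r*((U + 3*r) - 6) = r*(-6 + U + 3*r))
o = -180705/90353 (o = -2 + 1/90353 = -180705/90353 ≈ -2.0000)
Z(-125, 146)/o = (146*(-6 - 125 + 3*146))/(-180705/90353) = (146*(-6 - 125 + 438))*(-90353/180705) = (146*307)*(-90353/180705) = 44822*(-90353/180705) = -4049802166/180705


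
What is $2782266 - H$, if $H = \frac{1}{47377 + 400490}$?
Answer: $\frac{1246085126621}{447867} \approx 2.7823 \cdot 10^{6}$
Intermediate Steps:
$H = \frac{1}{447867} \approx 2.2328 \cdot 10^{-6}$
$2782266 - H = 2782266 - \frac{1}{447867} = \frac{1246085126621}{447867}$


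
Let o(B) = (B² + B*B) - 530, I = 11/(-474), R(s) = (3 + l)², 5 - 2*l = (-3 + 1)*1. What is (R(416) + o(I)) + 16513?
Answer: 3600489311/224676 ≈ 16025.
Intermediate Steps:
l = 7/2 (l = 5/2 - (-3 + 1)/2 = 5/2 - (-1) = 5/2 - ½*(-2) = 5/2 + 1 = 7/2 ≈ 3.5000)
R(s) = 169/4 (R(s) = (3 + 7/2)² = (13/2)² = 169/4)
I = -11/474 (I = 11*(-1/474) = -11/474 ≈ -0.023207)
o(B) = -530 + 2*B² (o(B) = (B² + B²) - 530 = 2*B² - 530 = -530 + 2*B²)
(R(416) + o(I)) + 16513 = (169/4 + (-530 + 2*(-11/474)²)) + 16513 = (169/4 + (-530 + 2*(121/224676))) + 16513 = (169/4 + (-530 + 121/112338)) + 16513 = (169/4 - 59539019/112338) + 16513 = -109585477/224676 + 16513 = 3600489311/224676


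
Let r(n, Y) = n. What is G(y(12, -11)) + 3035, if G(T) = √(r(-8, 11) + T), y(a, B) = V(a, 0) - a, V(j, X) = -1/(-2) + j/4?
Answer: 3035 + I*√66/2 ≈ 3035.0 + 4.062*I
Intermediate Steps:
V(j, X) = ½ + j/4 (V(j, X) = -1*(-½) + j*(¼) = ½ + j/4)
y(a, B) = ½ - 3*a/4 (y(a, B) = (½ + a/4) - a = ½ - 3*a/4)
G(T) = √(-8 + T)
G(y(12, -11)) + 3035 = √(-8 + (½ - ¾*12)) + 3035 = √(-8 + (½ - 9)) + 3035 = √(-8 - 17/2) + 3035 = √(-33/2) + 3035 = I*√66/2 + 3035 = 3035 + I*√66/2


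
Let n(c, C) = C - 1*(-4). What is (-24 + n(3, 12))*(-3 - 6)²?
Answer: -648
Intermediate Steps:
n(c, C) = 4 + C (n(c, C) = C + 4 = 4 + C)
(-24 + n(3, 12))*(-3 - 6)² = (-24 + (4 + 12))*(-3 - 6)² = (-24 + 16)*(-9)² = -8*81 = -648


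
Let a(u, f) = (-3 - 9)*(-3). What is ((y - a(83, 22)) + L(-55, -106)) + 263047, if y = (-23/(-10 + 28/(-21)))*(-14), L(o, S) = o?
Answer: 4469769/17 ≈ 2.6293e+5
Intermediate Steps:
a(u, f) = 36 (a(u, f) = -12*(-3) = 36)
y = -483/17 (y = (-23/(-10 + 28*(-1/21)))*(-14) = (-23/(-10 - 4/3))*(-14) = (-23/(-34/3))*(-14) = -3/34*(-23)*(-14) = (69/34)*(-14) = -483/17 ≈ -28.412)
((y - a(83, 22)) + L(-55, -106)) + 263047 = ((-483/17 - 1*36) - 55) + 263047 = ((-483/17 - 36) - 55) + 263047 = (-1095/17 - 55) + 263047 = -2030/17 + 263047 = 4469769/17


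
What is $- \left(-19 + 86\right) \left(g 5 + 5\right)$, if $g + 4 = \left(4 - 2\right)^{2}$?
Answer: $-335$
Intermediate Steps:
$g = 0$ ($g = -4 + \left(4 - 2\right)^{2} = -4 + 2^{2} = -4 + 4 = 0$)
$- \left(-19 + 86\right) \left(g 5 + 5\right) = - \left(-19 + 86\right) \left(0 \cdot 5 + 5\right) = - 67 \left(0 + 5\right) = - 67 \cdot 5 = \left(-1\right) 335 = -335$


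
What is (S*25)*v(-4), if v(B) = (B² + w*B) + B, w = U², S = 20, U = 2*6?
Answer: -282000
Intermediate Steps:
U = 12
w = 144 (w = 12² = 144)
v(B) = B² + 145*B (v(B) = (B² + 144*B) + B = B² + 145*B)
(S*25)*v(-4) = (20*25)*(-4*(145 - 4)) = 500*(-4*141) = 500*(-564) = -282000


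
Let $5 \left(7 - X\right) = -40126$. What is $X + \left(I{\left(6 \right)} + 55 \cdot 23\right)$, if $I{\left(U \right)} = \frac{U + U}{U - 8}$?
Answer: $\frac{46456}{5} \approx 9291.2$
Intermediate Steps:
$X = \frac{40161}{5}$ ($X = 7 - - \frac{40126}{5} = 7 + \frac{40126}{5} = \frac{40161}{5} \approx 8032.2$)
$I{\left(U \right)} = \frac{2 U}{-8 + U}$
$X + \left(I{\left(6 \right)} + 55 \cdot 23\right) = \frac{40161}{5} + \left(2 \cdot 6 \frac{1}{-8 + 6} + 55 \cdot 23\right) = \frac{40161}{5} + \left(2 \cdot 6 \frac{1}{-2} + 1265\right) = \frac{40161}{5} + \left(2 \cdot 6 \left(- \frac{1}{2}\right) + 1265\right) = \frac{40161}{5} + \left(-6 + 1265\right) = \frac{40161}{5} + 1259 = \frac{46456}{5}$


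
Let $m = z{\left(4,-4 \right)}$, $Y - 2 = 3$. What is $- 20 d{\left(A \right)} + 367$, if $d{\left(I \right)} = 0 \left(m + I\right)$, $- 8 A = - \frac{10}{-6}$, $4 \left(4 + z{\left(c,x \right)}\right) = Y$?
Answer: $367$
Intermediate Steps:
$Y = 5$ ($Y = 2 + 3 = 5$)
$z{\left(c,x \right)} = - \frac{11}{4}$ ($z{\left(c,x \right)} = -4 + \frac{1}{4} \cdot 5 = -4 + \frac{5}{4} = - \frac{11}{4}$)
$m = - \frac{11}{4} \approx -2.75$
$A = - \frac{5}{24}$ ($A = - \frac{\left(-10\right) \frac{1}{-6}}{8} = - \frac{\left(-10\right) \left(- \frac{1}{6}\right)}{8} = \left(- \frac{1}{8}\right) \frac{5}{3} = - \frac{5}{24} \approx -0.20833$)
$d{\left(I \right)} = 0$ ($d{\left(I \right)} = 0 \left(- \frac{11}{4} + I\right) = 0$)
$- 20 d{\left(A \right)} + 367 = \left(-20\right) 0 + 367 = 0 + 367 = 367$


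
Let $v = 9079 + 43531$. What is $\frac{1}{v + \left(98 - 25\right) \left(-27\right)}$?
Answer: $\frac{1}{50639} \approx 1.9748 \cdot 10^{-5}$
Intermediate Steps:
$v = 52610$
$\frac{1}{v + \left(98 - 25\right) \left(-27\right)} = \frac{1}{52610 + \left(98 - 25\right) \left(-27\right)} = \frac{1}{52610 + 73 \left(-27\right)} = \frac{1}{52610 - 1971} = \frac{1}{50639}$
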